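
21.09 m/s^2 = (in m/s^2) 21.09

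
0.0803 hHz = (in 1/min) 481.8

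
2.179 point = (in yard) 0.0008407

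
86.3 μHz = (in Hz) 8.63e-05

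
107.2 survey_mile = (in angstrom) 1.725e+15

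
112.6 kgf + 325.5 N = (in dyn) 1.43e+08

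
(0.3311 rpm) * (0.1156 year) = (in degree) 7.242e+06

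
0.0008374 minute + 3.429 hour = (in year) 0.0003914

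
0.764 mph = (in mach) 0.001003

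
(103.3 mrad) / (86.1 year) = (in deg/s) 2.18e-09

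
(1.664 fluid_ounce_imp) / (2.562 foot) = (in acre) 1.496e-08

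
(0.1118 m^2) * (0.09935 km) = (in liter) 1.111e+04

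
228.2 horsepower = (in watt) 1.702e+05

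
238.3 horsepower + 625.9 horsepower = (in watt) 6.444e+05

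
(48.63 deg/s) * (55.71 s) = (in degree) 2709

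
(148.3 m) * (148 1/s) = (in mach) 64.46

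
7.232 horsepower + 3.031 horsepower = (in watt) 7653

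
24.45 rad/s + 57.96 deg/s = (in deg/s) 1459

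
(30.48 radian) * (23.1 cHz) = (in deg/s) 403.4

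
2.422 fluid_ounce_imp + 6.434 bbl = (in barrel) 6.434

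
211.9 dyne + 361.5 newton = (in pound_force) 81.27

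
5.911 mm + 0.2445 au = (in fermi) 3.658e+25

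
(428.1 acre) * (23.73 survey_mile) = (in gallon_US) 1.748e+13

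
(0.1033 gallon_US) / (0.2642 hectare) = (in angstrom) 1480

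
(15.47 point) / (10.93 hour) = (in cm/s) 1.387e-05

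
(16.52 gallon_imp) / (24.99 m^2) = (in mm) 3.005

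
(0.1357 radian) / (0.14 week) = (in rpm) 1.53e-05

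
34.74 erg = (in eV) 2.168e+13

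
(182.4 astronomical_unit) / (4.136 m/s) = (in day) 7.636e+07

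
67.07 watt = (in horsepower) 0.08994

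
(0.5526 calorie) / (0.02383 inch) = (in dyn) 3.82e+08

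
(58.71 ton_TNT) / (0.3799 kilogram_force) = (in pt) 1.869e+14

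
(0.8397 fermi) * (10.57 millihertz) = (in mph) 1.985e-17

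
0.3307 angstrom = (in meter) 3.307e-11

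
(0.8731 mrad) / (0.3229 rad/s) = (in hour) 7.511e-07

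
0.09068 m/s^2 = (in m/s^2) 0.09068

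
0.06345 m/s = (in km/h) 0.2284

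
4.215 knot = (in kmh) 7.806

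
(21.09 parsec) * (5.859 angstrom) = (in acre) 9.422e+04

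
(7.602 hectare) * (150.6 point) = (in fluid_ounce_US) 1.366e+08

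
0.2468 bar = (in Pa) 2.468e+04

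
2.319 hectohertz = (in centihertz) 2.319e+04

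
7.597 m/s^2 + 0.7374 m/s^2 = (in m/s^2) 8.334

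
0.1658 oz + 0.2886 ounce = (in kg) 0.01288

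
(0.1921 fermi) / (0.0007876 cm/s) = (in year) 7.734e-19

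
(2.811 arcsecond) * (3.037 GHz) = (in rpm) 3.952e+05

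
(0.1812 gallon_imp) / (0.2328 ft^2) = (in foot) 0.125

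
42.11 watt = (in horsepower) 0.05647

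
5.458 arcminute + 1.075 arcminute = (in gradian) 0.121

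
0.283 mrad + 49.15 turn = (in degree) 1.769e+04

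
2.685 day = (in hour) 64.44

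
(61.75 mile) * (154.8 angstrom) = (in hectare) 1.538e-07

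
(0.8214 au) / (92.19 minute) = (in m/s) 2.221e+07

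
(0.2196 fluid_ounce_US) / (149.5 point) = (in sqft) 0.001325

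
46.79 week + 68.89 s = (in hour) 7861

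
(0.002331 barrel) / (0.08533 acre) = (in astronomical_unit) 7.174e-18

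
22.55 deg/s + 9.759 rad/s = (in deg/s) 581.7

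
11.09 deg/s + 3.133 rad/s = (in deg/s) 190.6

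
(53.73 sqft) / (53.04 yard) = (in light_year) 1.088e-17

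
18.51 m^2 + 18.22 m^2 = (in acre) 0.009076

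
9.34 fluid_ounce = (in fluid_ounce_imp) 9.721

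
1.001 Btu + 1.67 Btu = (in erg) 2.818e+10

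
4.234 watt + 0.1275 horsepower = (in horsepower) 0.1332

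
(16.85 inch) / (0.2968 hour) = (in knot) 0.0007786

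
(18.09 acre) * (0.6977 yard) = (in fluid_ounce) 1.579e+09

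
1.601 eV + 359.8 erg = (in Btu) 3.41e-08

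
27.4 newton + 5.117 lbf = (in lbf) 11.28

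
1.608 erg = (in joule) 1.608e-07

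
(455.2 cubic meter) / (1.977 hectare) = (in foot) 0.07554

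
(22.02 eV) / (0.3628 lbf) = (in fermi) 0.002186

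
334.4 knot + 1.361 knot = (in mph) 386.4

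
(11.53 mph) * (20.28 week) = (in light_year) 6.682e-09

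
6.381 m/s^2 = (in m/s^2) 6.381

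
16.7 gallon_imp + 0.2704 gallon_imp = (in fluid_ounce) 2609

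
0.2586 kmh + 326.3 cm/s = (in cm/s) 333.5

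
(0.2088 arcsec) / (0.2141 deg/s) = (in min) 4.515e-06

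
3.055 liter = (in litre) 3.055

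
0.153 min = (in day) 0.0001062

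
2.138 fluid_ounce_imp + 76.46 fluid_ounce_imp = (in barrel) 0.01405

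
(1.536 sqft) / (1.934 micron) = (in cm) 7.378e+06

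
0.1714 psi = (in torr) 8.864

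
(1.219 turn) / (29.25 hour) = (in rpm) 0.0006946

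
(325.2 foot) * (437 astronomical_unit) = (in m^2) 6.48e+15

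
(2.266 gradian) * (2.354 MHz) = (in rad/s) 8.379e+04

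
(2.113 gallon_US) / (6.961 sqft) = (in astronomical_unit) 8.268e-14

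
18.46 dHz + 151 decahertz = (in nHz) 1.512e+12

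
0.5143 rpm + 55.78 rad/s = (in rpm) 533.2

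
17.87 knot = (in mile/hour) 20.56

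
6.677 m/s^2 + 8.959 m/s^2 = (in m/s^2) 15.64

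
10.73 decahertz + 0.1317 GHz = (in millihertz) 1.317e+11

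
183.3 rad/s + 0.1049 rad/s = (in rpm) 1751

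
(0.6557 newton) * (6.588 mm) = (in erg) 4.32e+04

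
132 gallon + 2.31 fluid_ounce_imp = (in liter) 499.7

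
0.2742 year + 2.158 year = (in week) 126.8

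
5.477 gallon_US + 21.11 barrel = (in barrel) 21.24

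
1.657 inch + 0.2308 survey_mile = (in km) 0.3715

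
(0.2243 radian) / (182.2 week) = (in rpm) 1.944e-08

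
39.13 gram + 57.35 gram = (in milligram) 9.648e+04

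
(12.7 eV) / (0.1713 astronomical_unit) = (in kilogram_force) 8.097e-30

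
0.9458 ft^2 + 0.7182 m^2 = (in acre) 0.0001992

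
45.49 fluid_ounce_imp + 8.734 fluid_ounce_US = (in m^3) 0.001551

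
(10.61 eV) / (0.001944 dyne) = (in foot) 2.869e-10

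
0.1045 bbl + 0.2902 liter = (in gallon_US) 4.466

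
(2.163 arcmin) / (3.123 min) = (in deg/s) 0.0001924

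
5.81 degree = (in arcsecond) 2.092e+04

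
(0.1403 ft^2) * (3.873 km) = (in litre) 5.048e+04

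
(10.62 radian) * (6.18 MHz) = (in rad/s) 6.563e+07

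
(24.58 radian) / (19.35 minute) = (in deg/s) 1.213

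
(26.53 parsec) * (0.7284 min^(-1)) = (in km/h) 3.578e+16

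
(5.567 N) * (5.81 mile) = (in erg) 5.205e+11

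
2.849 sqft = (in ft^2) 2.849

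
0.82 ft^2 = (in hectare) 7.618e-06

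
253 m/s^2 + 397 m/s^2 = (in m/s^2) 650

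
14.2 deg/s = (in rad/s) 0.2478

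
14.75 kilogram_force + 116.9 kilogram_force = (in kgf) 131.7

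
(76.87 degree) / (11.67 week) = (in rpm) 1.815e-06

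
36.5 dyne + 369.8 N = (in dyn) 3.698e+07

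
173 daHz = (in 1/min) 1.038e+05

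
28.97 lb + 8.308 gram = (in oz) 463.8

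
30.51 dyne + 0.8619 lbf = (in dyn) 3.834e+05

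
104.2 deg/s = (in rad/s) 1.819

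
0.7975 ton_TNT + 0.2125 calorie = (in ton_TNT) 0.7975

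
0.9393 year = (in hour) 8228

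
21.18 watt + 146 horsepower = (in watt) 1.089e+05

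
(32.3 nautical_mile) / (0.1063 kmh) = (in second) 2.026e+06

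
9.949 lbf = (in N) 44.26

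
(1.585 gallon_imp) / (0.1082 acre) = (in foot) 5.399e-05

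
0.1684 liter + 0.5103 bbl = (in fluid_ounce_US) 2749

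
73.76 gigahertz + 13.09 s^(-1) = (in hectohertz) 7.376e+08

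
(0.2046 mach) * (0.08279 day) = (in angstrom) 4.983e+15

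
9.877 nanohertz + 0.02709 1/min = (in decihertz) 0.004515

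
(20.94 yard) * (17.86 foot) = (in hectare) 0.01042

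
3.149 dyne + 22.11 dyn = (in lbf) 5.678e-05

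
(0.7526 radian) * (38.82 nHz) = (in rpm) 2.79e-07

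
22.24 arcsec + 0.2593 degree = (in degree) 0.2655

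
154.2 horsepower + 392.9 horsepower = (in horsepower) 547.1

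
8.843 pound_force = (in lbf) 8.843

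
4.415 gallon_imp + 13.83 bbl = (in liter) 2219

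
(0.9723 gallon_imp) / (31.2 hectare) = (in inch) 5.578e-07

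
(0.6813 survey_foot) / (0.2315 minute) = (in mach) 4.391e-05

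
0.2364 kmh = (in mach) 0.0001929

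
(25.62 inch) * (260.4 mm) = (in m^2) 0.1695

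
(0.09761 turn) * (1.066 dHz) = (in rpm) 0.6243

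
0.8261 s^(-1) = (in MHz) 8.261e-07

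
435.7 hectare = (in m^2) 4.357e+06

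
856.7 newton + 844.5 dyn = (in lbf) 192.6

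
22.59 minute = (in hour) 0.3765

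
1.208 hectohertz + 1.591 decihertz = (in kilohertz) 0.121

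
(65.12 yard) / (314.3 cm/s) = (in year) 6.008e-07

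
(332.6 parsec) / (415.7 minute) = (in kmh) 1.481e+15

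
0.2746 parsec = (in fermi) 8.473e+30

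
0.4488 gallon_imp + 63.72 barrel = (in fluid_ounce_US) 3.426e+05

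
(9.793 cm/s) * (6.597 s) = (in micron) 6.46e+05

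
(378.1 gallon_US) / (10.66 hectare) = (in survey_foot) 4.405e-05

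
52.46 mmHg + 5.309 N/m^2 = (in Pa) 6999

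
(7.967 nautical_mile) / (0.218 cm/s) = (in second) 6.768e+06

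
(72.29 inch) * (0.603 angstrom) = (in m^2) 1.107e-10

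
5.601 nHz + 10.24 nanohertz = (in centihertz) 1.584e-06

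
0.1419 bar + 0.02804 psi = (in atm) 0.142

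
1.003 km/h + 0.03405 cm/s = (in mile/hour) 0.624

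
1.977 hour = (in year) 0.0002257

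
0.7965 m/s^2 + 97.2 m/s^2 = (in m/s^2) 98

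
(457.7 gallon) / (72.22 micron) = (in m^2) 2.399e+04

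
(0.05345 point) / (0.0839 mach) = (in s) 6.6e-07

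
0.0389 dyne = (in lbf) 8.745e-08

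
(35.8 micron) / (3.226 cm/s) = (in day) 1.284e-08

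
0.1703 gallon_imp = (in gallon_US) 0.2045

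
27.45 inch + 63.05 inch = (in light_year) 2.43e-16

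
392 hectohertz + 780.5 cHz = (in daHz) 3921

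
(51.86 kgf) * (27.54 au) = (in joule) 2.095e+15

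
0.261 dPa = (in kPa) 2.61e-05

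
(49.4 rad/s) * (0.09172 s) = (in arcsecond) 9.346e+05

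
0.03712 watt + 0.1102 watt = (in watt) 0.1473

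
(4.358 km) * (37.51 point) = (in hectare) 0.005767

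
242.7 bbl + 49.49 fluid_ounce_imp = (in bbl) 242.7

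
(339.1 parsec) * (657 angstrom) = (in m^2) 6.875e+11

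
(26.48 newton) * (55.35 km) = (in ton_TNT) 0.0003503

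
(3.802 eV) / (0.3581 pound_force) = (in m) 3.824e-19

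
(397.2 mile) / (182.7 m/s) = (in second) 3499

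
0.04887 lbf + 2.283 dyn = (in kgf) 0.02217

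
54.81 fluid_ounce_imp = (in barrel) 0.009795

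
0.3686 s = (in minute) 0.006143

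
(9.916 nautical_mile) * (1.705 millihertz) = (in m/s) 31.31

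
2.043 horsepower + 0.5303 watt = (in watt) 1524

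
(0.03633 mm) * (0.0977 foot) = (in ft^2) 1.165e-05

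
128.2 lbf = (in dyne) 5.703e+07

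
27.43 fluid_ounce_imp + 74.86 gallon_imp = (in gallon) 90.11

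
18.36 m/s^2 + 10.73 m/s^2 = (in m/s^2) 29.09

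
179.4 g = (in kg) 0.1794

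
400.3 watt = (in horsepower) 0.5368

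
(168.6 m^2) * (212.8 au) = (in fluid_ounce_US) 1.815e+20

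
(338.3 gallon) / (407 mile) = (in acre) 4.831e-10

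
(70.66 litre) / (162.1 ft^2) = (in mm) 4.692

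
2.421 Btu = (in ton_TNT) 6.105e-07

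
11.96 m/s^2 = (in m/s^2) 11.96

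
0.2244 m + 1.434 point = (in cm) 22.49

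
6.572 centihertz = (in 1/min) 3.943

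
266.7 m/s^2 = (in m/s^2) 266.7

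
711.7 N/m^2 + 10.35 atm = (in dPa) 1.049e+07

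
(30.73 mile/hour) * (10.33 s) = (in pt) 4.023e+05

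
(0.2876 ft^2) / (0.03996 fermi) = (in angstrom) 6.686e+24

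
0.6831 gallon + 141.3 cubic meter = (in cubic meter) 141.3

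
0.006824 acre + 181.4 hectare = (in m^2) 1.814e+06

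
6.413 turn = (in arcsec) 8.311e+06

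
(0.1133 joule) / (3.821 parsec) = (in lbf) 2.16e-19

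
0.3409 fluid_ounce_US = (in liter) 0.01008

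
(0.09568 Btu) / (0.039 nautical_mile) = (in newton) 1.398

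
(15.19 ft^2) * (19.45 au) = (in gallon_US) 1.085e+15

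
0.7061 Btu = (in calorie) 178.1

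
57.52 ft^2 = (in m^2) 5.344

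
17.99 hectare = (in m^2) 1.799e+05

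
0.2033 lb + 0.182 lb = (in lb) 0.3853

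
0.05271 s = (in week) 8.715e-08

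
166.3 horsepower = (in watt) 1.24e+05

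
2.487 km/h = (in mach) 0.002029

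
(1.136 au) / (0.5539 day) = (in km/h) 1.278e+07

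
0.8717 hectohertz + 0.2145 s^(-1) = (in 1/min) 5243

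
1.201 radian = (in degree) 68.81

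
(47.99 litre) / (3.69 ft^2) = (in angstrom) 1.4e+09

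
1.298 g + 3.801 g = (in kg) 0.005099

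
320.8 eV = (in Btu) 4.872e-20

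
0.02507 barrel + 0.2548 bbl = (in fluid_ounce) 1505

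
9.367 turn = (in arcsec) 1.214e+07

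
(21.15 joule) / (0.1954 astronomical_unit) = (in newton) 7.235e-10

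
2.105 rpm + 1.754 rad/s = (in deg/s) 113.1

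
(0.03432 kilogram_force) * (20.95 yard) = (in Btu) 0.006111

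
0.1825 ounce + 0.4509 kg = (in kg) 0.4561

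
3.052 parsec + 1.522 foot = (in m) 9.417e+16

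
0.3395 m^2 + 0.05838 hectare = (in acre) 0.1443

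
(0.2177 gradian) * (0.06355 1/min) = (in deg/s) 0.0002075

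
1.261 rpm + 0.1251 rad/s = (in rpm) 2.456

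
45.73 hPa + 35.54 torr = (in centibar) 9.311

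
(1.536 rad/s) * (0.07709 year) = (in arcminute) 1.284e+10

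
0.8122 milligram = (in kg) 8.122e-07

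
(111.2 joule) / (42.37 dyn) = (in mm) 2.624e+08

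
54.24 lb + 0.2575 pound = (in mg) 2.472e+07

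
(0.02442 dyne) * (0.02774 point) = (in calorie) 5.712e-13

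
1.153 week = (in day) 8.071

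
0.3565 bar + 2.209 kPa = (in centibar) 37.86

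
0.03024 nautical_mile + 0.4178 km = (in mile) 0.2944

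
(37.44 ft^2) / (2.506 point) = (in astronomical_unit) 2.63e-08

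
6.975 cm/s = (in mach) 0.0002048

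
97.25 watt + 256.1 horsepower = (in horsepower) 256.2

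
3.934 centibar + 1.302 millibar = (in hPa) 40.64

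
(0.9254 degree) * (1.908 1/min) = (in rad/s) 0.0005136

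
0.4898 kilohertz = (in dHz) 4898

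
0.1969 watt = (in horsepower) 0.000264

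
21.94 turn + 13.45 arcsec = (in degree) 7898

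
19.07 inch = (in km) 0.0004844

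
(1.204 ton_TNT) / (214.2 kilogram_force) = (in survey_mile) 1490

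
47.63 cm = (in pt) 1350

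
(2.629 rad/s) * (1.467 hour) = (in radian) 1.388e+04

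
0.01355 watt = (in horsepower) 1.817e-05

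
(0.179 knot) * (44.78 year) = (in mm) 1.3e+11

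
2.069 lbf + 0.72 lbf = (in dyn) 1.241e+06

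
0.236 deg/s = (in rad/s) 0.004119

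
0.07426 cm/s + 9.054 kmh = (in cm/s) 251.6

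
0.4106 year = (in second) 1.295e+07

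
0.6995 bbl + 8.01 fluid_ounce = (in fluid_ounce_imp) 3922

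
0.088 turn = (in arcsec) 1.14e+05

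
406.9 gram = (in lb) 0.8971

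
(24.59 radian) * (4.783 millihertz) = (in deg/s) 6.739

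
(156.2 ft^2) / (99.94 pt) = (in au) 2.751e-09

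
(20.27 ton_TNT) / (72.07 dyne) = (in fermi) 1.177e+29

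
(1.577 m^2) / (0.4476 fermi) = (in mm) 3.523e+18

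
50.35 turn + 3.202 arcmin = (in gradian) 2.014e+04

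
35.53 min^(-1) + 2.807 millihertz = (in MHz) 5.95e-07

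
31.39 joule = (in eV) 1.959e+20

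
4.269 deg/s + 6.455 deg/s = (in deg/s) 10.72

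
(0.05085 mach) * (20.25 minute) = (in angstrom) 2.104e+14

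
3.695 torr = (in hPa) 4.926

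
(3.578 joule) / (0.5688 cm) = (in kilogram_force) 64.14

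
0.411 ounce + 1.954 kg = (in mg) 1.966e+06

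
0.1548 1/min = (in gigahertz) 2.58e-12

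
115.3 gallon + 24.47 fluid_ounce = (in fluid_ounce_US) 1.478e+04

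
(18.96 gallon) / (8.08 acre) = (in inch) 8.641e-05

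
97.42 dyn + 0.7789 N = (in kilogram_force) 0.07953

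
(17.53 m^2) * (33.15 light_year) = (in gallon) 1.452e+21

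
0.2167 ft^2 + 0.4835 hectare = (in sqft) 5.204e+04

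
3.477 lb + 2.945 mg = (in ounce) 55.63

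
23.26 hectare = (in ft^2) 2.504e+06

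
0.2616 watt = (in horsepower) 0.0003508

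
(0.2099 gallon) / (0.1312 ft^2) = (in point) 184.8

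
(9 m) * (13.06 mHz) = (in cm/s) 11.75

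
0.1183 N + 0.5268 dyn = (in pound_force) 0.0266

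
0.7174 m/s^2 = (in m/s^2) 0.7174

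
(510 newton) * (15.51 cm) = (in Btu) 0.07497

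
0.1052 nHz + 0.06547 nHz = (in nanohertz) 0.1707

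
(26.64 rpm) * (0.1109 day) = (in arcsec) 5.514e+09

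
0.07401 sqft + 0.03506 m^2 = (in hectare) 4.194e-06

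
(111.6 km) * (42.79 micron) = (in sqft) 51.4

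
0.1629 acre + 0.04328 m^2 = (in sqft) 7096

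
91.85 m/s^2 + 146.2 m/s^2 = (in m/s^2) 238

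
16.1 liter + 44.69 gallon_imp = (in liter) 219.3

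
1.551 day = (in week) 0.2216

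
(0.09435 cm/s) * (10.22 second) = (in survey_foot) 0.03164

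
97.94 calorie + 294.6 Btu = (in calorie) 7.439e+04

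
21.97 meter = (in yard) 24.03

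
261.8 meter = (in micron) 2.618e+08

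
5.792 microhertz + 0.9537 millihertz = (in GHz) 9.595e-13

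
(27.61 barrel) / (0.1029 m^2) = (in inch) 1679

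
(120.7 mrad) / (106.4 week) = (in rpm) 1.791e-08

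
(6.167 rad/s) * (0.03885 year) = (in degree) 4.329e+08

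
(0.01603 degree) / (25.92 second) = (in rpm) 0.0001031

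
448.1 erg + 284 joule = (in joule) 284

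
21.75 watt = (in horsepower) 0.02917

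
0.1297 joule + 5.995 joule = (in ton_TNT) 1.464e-09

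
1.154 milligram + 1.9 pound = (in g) 861.8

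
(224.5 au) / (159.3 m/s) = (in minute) 3.514e+09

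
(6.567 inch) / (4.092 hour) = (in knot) 2.201e-05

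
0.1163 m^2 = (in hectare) 1.163e-05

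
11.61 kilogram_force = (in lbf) 25.6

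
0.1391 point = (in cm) 0.004907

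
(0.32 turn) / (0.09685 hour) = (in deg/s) 0.3304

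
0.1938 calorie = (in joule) 0.8109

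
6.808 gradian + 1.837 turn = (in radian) 11.65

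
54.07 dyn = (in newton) 0.0005407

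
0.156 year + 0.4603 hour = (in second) 4.921e+06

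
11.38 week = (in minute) 1.147e+05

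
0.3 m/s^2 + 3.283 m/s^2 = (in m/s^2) 3.583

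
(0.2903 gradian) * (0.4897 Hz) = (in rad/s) 0.002233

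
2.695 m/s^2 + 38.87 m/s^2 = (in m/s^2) 41.56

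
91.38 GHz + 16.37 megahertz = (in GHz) 91.4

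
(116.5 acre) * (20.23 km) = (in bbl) 5.999e+10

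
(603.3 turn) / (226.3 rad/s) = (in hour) 0.004653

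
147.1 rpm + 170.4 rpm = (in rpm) 317.5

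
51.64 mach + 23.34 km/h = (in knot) 3.419e+04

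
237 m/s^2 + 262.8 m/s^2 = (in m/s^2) 499.8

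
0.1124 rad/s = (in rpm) 1.073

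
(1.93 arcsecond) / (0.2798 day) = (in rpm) 3.696e-09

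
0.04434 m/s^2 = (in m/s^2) 0.04434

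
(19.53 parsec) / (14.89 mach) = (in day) 1.376e+09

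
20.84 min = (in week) 0.002067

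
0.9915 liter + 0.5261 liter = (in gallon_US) 0.4009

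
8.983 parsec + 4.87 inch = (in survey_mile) 1.722e+14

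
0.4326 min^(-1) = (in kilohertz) 7.21e-06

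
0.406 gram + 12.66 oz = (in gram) 359.3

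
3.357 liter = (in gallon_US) 0.8868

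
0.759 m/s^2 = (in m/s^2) 0.759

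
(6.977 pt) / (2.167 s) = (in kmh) 0.004089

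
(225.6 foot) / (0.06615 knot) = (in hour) 0.5613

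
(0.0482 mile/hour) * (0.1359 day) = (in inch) 9961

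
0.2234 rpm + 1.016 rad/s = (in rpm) 9.925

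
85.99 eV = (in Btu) 1.306e-20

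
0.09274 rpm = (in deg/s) 0.5564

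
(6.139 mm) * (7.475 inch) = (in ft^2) 0.01255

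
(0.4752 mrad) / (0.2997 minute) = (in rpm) 0.0002524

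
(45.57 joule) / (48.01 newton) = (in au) 6.345e-12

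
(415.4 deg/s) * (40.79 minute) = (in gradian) 1.13e+06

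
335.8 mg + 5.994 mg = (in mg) 341.8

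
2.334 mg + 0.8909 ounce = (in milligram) 2.526e+04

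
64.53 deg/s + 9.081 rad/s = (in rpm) 97.47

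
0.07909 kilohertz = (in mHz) 7.909e+04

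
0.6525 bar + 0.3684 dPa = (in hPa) 652.5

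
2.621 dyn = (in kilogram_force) 2.673e-06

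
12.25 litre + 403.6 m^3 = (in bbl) 2539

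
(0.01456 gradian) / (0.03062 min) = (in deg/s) 0.007133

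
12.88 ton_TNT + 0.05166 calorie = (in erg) 5.389e+17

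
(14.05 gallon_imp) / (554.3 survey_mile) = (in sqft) 7.707e-07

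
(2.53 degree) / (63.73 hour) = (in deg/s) 1.103e-05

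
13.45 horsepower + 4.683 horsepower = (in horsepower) 18.13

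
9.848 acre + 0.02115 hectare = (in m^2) 4.006e+04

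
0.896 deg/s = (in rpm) 0.1493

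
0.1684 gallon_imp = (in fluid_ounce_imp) 26.94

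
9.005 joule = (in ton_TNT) 2.152e-09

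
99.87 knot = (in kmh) 185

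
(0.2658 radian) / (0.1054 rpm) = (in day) 0.0002787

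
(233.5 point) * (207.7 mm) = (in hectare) 1.711e-06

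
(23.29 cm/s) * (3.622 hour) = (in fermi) 3.037e+18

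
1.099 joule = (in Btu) 0.001042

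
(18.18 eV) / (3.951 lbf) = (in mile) 1.03e-22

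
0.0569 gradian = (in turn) 0.0001423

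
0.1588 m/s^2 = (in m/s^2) 0.1588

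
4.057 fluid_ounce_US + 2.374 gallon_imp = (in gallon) 2.883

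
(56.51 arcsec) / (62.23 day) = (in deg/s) 2.92e-09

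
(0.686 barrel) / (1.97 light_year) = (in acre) 1.446e-21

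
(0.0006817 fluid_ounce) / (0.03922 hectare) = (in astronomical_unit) 3.436e-22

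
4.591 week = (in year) 0.08805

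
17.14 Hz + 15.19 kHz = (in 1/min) 9.124e+05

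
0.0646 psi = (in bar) 0.004454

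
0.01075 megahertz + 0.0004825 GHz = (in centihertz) 4.932e+07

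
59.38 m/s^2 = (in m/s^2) 59.38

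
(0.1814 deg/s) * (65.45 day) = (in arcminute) 6.155e+07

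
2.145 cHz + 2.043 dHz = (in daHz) 0.02258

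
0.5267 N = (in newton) 0.5267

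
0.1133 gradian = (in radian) 0.00178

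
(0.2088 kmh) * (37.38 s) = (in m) 2.168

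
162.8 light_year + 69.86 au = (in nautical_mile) 8.317e+14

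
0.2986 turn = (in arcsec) 3.87e+05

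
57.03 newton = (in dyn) 5.703e+06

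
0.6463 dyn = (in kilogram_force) 6.59e-07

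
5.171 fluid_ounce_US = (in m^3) 0.0001529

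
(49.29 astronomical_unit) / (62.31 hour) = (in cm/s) 3.287e+09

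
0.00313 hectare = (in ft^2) 336.9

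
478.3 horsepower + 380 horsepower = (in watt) 6.4e+05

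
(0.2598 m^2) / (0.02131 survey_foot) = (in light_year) 4.228e-15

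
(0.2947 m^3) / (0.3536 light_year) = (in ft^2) 9.482e-16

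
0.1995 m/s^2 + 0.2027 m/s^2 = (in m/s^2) 0.4022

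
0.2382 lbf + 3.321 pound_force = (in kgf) 1.614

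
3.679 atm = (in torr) 2796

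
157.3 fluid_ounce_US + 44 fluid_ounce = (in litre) 5.953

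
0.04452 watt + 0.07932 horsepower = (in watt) 59.19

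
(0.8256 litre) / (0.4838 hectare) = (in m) 1.706e-07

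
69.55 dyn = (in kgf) 7.092e-05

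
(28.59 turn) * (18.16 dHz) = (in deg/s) 1.869e+04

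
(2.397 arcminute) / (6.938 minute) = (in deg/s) 9.597e-05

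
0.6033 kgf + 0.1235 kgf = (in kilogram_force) 0.7268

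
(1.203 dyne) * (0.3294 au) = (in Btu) 561.9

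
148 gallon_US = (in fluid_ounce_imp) 1.972e+04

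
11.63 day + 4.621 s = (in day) 11.63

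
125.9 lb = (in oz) 2014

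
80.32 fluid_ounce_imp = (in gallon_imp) 0.502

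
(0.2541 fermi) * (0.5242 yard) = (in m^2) 1.218e-16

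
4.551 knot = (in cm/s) 234.1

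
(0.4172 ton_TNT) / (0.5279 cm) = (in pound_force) 7.434e+10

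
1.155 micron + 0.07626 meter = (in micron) 7.626e+04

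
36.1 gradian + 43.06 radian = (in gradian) 2777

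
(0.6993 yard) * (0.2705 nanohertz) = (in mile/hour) 3.869e-10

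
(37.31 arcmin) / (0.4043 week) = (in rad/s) 4.438e-08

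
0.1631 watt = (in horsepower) 0.0002187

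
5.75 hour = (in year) 0.0006564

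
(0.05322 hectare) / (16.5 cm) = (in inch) 1.27e+05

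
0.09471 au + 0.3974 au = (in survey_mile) 4.574e+07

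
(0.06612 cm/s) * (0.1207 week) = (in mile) 0.02999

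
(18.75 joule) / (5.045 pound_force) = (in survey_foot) 2.741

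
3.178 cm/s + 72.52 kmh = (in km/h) 72.63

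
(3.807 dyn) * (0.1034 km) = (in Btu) 3.731e-06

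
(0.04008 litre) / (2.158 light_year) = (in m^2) 1.963e-21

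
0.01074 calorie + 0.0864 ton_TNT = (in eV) 2.256e+27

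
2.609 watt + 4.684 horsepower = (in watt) 3495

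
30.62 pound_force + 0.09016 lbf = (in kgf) 13.93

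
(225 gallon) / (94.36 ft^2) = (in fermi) 9.716e+13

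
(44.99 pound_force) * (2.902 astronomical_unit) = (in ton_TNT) 2.077e+04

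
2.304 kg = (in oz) 81.27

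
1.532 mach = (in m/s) 521.6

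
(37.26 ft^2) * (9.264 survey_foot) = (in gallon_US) 2582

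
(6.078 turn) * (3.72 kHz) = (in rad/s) 1.421e+05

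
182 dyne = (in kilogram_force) 0.0001856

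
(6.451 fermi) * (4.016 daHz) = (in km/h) 9.327e-13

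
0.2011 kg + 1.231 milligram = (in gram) 201.1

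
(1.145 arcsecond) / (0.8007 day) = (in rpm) 7.662e-10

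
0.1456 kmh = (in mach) 0.0001188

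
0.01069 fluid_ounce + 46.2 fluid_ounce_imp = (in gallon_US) 0.3469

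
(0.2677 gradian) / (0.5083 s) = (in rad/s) 0.008273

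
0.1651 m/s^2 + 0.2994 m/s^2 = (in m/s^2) 0.4645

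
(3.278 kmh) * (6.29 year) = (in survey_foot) 5.926e+08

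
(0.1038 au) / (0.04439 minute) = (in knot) 1.133e+10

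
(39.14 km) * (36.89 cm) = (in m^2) 1.444e+04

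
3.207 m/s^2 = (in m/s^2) 3.207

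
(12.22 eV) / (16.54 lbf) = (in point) 7.543e-17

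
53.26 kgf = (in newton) 522.3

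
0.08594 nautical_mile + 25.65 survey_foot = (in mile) 0.1038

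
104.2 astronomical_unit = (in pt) 4.419e+16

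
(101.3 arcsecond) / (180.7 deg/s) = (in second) 0.0001557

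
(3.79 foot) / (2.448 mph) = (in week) 1.745e-06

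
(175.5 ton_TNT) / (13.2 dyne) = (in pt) 1.577e+19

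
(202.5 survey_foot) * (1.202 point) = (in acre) 6.467e-06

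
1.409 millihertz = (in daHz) 0.0001409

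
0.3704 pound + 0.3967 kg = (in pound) 1.245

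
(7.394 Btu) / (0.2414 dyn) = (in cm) 3.232e+11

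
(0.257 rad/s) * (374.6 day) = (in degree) 4.766e+08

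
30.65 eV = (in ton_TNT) 1.174e-27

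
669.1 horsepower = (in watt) 4.989e+05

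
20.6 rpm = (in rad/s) 2.157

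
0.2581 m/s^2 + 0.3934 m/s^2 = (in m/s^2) 0.6515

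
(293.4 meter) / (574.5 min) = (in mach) 2.5e-05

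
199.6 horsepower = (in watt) 1.488e+05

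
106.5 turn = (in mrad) 6.692e+05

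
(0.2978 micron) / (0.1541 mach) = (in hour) 1.577e-12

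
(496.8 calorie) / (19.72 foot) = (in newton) 345.8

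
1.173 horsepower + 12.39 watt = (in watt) 887.1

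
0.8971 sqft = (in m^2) 0.08334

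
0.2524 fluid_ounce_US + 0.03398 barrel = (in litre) 5.41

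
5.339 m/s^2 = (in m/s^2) 5.339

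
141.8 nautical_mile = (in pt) 7.444e+08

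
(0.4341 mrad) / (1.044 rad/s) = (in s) 0.0004158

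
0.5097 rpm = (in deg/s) 3.058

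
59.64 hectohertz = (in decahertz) 596.4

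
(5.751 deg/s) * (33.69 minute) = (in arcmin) 6.975e+05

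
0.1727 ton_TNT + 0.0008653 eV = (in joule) 7.226e+08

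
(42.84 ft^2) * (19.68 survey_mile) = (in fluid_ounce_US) 4.262e+09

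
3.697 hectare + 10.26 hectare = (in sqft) 1.502e+06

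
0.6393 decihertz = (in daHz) 0.006393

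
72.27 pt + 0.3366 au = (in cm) 5.035e+12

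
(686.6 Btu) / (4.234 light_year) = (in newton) 1.808e-11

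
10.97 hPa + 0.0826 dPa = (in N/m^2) 1097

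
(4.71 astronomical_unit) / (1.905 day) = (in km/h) 1.541e+07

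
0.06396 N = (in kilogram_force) 0.006522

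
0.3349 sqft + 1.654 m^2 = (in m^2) 1.685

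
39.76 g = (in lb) 0.08766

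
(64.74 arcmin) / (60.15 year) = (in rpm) 9.48e-11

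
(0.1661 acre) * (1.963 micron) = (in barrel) 0.008299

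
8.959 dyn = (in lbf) 2.014e-05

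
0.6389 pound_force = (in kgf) 0.2898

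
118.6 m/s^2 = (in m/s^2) 118.6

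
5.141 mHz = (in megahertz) 5.141e-09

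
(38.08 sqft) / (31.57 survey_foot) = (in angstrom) 3.677e+09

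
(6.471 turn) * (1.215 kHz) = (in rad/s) 4.94e+04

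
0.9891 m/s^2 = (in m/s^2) 0.9891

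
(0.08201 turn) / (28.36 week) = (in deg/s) 1.721e-06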